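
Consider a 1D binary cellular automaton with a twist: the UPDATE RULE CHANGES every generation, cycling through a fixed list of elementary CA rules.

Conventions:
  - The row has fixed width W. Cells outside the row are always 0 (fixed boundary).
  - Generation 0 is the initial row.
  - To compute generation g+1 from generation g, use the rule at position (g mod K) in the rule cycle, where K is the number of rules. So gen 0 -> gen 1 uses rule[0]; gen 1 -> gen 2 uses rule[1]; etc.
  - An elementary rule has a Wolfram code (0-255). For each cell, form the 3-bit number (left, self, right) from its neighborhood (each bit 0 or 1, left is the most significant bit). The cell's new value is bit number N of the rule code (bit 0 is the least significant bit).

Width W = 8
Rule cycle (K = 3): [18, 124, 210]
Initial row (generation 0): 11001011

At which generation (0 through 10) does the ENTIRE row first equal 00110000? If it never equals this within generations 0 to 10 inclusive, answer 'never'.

Gen 0: 11001011
Gen 1 (rule 18): 00110000
Gen 2 (rule 124): 00111000
Gen 3 (rule 210): 01011100
Gen 4 (rule 18): 10000010
Gen 5 (rule 124): 11000011
Gen 6 (rule 210): 01100101
Gen 7 (rule 18): 10011000
Gen 8 (rule 124): 11011100
Gen 9 (rule 210): 01001110
Gen 10 (rule 18): 10110001

Answer: 1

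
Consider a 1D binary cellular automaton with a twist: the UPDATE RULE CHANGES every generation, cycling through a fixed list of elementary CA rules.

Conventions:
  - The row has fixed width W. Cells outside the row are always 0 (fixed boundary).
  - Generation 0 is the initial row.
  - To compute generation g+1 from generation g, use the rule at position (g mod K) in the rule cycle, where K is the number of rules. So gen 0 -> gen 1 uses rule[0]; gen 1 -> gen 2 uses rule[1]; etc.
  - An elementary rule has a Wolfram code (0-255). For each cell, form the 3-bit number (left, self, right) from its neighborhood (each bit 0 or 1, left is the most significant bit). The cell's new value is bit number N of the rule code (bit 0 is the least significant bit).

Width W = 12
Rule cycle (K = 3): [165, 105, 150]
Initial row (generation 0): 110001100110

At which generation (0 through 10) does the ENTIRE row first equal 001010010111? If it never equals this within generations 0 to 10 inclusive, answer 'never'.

Answer: never

Derivation:
Gen 0: 110001100110
Gen 1 (rule 165): 000100000000
Gen 2 (rule 105): 110001111111
Gen 3 (rule 150): 001010111110
Gen 4 (rule 165): 101111011100
Gen 5 (rule 105): 011001110101
Gen 6 (rule 150): 100110100101
Gen 7 (rule 165): 100001100111
Gen 8 (rule 105): 001101100101
Gen 9 (rule 150): 010000011101
Gen 10 (rule 165): 010111001011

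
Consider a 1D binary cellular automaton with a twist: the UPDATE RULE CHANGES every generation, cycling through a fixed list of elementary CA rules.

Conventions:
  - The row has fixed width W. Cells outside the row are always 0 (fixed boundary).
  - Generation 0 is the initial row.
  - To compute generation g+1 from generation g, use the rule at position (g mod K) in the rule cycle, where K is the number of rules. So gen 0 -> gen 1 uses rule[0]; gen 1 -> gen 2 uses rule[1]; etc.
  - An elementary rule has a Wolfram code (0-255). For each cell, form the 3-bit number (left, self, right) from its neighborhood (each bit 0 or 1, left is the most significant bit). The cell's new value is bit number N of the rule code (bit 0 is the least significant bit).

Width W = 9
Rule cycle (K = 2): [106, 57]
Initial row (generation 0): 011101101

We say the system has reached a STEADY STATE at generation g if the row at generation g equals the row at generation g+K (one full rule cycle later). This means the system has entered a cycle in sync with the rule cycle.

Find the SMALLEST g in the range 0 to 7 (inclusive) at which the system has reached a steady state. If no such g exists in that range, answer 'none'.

Gen 0: 011101101
Gen 1 (rule 106): 110111110
Gen 2 (rule 57): 101100001
Gen 3 (rule 106): 011100010
Gen 4 (rule 57): 010011001
Gen 5 (rule 106): 100111010
Gen 6 (rule 57): 010100101
Gen 7 (rule 106): 101001010
Gen 8 (rule 57): 010100101
Gen 9 (rule 106): 101001010

Answer: 6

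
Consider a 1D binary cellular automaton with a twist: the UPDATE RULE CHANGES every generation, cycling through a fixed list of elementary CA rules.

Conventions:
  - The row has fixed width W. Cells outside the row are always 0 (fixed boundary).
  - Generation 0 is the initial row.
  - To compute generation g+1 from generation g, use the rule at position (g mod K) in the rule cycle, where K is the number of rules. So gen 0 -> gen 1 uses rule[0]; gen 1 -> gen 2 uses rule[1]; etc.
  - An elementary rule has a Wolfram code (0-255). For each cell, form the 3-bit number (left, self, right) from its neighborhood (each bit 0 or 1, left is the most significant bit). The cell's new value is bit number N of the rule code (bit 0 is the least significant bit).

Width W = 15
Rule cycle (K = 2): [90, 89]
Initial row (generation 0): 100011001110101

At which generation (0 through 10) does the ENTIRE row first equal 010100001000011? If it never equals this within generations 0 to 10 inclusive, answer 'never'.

Gen 0: 100011001110101
Gen 1 (rule 90): 010111111010000
Gen 2 (rule 89): 000100001001111
Gen 3 (rule 90): 001010010111001
Gen 4 (rule 89): 100001000101100
Gen 5 (rule 90): 010010101001110
Gen 6 (rule 89): 001000000101011
Gen 7 (rule 90): 010100001000011
Gen 8 (rule 89): 000011100111011
Gen 9 (rule 90): 000110111101011
Gen 10 (rule 89): 110110100100011

Answer: 7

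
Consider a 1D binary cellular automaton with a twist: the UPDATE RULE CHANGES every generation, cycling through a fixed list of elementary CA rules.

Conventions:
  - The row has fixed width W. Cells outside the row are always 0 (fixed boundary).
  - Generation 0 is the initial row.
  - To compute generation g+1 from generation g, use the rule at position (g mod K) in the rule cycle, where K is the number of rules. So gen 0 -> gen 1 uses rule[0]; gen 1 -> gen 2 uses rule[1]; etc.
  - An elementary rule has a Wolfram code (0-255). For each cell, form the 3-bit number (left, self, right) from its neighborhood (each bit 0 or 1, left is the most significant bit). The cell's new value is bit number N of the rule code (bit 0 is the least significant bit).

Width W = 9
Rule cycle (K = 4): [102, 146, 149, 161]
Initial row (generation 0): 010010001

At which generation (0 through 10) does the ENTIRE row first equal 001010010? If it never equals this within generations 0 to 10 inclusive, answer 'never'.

Gen 0: 010010001
Gen 1 (rule 102): 110110011
Gen 2 (rule 146): 000001100
Gen 3 (rule 149): 111100011
Gen 4 (rule 161): 011001000
Gen 5 (rule 102): 101011000
Gen 6 (rule 146): 000000100
Gen 7 (rule 149): 111110111
Gen 8 (rule 161): 011101010
Gen 9 (rule 102): 100111110
Gen 10 (rule 146): 011011101

Answer: never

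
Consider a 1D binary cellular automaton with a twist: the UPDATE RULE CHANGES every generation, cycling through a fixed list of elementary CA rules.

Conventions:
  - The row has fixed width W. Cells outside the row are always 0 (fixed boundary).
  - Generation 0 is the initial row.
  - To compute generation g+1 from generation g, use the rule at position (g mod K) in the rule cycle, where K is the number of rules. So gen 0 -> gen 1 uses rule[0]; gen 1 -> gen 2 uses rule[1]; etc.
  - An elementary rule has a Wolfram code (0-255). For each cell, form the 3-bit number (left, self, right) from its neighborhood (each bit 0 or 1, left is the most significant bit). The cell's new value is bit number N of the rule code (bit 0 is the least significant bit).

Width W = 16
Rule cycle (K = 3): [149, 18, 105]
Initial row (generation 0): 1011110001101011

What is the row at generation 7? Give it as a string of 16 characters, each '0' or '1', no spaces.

Answer: 0101100111111110

Derivation:
Gen 0: 1011110001101011
Gen 1 (rule 149): 1001101100001000
Gen 2 (rule 18): 0110000010010100
Gen 3 (rule 105): 0110111000001001
Gen 4 (rule 149): 0000010111101101
Gen 5 (rule 18): 0000100000000000
Gen 6 (rule 105): 1110001111111111
Gen 7 (rule 149): 0101100111111110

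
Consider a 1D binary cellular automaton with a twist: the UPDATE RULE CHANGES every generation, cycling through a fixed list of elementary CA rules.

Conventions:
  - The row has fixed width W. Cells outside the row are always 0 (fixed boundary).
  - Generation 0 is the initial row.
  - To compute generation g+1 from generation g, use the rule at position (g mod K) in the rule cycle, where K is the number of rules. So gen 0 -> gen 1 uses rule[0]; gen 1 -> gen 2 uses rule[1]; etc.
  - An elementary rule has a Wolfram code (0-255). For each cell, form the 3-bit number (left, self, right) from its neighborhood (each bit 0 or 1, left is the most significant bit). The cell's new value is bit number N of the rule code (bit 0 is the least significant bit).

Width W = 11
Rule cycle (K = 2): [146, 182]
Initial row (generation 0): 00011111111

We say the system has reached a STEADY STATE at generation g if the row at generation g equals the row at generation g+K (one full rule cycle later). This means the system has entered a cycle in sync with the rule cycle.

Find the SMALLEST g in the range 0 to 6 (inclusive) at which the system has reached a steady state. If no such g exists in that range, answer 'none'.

Gen 0: 00011111111
Gen 1 (rule 146): 00101111110
Gen 2 (rule 182): 01110111101
Gen 3 (rule 146): 10100011000
Gen 4 (rule 182): 11110100100
Gen 5 (rule 146): 01100011010
Gen 6 (rule 182): 10010100111
Gen 7 (rule 146): 01100011010
Gen 8 (rule 182): 10010100111

Answer: 5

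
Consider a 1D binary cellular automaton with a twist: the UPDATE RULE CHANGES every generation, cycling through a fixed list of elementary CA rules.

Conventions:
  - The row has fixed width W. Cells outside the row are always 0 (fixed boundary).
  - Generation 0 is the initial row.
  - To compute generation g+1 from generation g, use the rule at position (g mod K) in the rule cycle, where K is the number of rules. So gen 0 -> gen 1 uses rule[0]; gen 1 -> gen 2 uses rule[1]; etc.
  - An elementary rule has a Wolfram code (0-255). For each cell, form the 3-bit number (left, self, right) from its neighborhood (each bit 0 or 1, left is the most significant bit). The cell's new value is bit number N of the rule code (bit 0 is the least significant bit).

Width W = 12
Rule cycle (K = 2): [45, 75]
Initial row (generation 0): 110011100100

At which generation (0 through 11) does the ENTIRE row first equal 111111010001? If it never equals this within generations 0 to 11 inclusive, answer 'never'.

Gen 0: 110011100100
Gen 1 (rule 45): 100010000101
Gen 2 (rule 75): 001100111000
Gen 3 (rule 45): 101000100011
Gen 4 (rule 75): 000011001111
Gen 5 (rule 45): 111010001000
Gen 6 (rule 75): 101000110011
Gen 7 (rule 45): 111010100010
Gen 8 (rule 75): 101000001100
Gen 9 (rule 45): 111011101001
Gen 10 (rule 75): 101010100010
Gen 11 (rule 45): 111111101010

Answer: never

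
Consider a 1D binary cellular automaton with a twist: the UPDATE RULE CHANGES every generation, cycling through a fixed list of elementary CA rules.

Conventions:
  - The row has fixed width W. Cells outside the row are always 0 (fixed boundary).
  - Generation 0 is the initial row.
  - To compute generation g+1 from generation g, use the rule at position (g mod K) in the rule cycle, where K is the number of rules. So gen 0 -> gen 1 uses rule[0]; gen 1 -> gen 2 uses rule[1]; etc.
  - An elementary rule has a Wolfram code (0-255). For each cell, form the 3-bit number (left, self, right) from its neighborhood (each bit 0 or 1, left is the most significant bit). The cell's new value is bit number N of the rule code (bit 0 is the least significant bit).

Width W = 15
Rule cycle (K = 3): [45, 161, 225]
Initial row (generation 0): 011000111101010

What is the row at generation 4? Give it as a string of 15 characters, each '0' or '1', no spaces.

Gen 0: 011000111101010
Gen 1 (rule 45): 010010100011110
Gen 2 (rule 161): 000001001001100
Gen 3 (rule 225): 111100000000101
Gen 4 (rule 45): 100001111110111

Answer: 100001111110111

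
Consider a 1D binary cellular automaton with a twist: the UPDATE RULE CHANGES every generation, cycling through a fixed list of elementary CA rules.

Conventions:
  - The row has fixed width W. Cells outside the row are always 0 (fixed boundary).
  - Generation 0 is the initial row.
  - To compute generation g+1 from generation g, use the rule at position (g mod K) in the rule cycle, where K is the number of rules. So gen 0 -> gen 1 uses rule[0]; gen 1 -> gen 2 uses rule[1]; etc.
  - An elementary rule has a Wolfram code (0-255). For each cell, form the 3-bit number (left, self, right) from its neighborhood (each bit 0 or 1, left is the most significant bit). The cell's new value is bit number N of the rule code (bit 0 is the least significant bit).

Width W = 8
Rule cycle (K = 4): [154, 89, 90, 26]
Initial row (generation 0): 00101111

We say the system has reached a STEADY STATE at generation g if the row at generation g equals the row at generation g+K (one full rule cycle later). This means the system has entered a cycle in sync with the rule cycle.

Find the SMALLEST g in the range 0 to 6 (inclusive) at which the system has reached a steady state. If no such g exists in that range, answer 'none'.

Answer: none

Derivation:
Gen 0: 00101111
Gen 1 (rule 154): 01001110
Gen 2 (rule 89): 00101011
Gen 3 (rule 90): 01000011
Gen 4 (rule 26): 10100110
Gen 5 (rule 154): 00011101
Gen 6 (rule 89): 11010100
Gen 7 (rule 90): 11000010
Gen 8 (rule 26): 10100101
Gen 9 (rule 154): 00011000
Gen 10 (rule 89): 11011111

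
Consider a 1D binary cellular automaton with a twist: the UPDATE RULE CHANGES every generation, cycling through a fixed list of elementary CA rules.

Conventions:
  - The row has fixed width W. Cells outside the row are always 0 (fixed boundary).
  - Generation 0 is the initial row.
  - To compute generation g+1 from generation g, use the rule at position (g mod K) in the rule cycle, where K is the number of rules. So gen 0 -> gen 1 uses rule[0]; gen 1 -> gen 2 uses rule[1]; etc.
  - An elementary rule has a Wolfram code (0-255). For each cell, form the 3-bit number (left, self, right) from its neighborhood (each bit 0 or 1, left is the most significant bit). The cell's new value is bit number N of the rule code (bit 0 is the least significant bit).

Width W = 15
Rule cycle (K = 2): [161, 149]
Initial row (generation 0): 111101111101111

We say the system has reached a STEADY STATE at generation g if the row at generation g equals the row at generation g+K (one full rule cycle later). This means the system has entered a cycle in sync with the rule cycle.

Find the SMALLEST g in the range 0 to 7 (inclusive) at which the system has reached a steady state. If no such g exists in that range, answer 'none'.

Gen 0: 111101111101111
Gen 1 (rule 161): 011010111010110
Gen 2 (rule 149): 000010010010001
Gen 3 (rule 161): 111000000000100
Gen 4 (rule 149): 010111111110111
Gen 5 (rule 161): 001011111101010
Gen 6 (rule 149): 101001111001011
Gen 7 (rule 161): 010000110000100
Gen 8 (rule 149): 011110001110111
Gen 9 (rule 161): 001100100101010

Answer: none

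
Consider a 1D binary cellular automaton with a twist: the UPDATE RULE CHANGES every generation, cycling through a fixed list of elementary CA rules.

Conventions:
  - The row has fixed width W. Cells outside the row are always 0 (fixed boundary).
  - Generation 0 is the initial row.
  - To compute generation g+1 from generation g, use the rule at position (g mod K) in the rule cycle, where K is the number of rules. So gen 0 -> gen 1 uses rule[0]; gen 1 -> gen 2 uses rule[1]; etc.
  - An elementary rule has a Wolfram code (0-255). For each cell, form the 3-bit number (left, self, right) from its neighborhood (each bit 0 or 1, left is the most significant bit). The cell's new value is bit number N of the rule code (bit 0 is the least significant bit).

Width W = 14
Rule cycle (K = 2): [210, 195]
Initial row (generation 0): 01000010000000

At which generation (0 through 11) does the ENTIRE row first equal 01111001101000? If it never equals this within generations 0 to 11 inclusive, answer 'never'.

Answer: never

Derivation:
Gen 0: 01000010000000
Gen 1 (rule 210): 10100101000000
Gen 2 (rule 195): 00001000011111
Gen 3 (rule 210): 00010100101111
Gen 4 (rule 195): 11100001000111
Gen 5 (rule 210): 01110010101011
Gen 6 (rule 195): 10110100000001
Gen 7 (rule 210): 00010010000010
Gen 8 (rule 195): 11100100111100
Gen 9 (rule 210): 01111011011110
Gen 10 (rule 195): 10111001001110
Gen 11 (rule 210): 00011110110111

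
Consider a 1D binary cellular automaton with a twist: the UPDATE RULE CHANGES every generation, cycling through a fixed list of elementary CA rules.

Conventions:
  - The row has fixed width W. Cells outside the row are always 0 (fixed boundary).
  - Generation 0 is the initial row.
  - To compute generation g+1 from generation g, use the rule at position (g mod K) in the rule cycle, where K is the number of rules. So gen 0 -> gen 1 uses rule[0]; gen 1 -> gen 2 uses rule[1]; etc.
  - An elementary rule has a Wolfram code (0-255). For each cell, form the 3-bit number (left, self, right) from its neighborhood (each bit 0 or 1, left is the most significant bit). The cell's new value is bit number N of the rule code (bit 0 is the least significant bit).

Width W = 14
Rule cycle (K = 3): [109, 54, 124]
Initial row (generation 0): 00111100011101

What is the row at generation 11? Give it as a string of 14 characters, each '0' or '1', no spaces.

Gen 0: 00111100011101
Gen 1 (rule 109): 10100101010111
Gen 2 (rule 54): 11111111111000
Gen 3 (rule 124): 10000000001100
Gen 4 (rule 109): 10111111101101
Gen 5 (rule 54): 11000000010011
Gen 6 (rule 124): 11100000011011
Gen 7 (rule 109): 10101111011111
Gen 8 (rule 54): 11110000100000
Gen 9 (rule 124): 10011000110000
Gen 10 (rule 109): 10011010110111
Gen 11 (rule 54): 11100111001000

Answer: 11100111001000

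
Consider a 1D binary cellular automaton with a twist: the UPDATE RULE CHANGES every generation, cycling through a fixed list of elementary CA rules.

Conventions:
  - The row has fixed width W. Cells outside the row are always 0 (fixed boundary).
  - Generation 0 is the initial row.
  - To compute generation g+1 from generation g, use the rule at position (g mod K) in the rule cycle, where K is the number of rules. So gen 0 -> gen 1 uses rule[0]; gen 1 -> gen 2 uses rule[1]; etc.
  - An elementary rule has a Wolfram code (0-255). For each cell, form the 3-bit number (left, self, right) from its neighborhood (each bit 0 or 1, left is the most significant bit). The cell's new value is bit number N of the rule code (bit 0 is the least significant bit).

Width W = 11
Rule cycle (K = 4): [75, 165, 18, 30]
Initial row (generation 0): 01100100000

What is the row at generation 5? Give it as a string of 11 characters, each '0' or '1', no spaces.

Gen 0: 01100100000
Gen 1 (rule 75): 11101001111
Gen 2 (rule 165): 01011000110
Gen 3 (rule 18): 10000101001
Gen 4 (rule 30): 11001101111
Gen 5 (rule 75): 11011101001

Answer: 11011101001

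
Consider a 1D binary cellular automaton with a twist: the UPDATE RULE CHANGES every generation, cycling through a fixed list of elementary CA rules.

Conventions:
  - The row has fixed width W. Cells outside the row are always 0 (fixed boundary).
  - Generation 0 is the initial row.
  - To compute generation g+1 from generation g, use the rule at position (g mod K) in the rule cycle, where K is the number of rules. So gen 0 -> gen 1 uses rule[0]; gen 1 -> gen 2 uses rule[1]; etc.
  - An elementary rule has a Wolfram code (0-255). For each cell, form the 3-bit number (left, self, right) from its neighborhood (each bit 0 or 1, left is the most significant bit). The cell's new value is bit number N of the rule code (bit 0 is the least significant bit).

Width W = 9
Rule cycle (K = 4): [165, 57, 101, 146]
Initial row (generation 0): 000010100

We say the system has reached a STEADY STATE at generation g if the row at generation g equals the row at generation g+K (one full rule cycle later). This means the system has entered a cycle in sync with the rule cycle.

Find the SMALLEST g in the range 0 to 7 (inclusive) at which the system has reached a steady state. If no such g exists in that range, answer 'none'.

Gen 0: 000010100
Gen 1 (rule 165): 111011101
Gen 2 (rule 57): 100110010
Gen 3 (rule 101): 100010010
Gen 4 (rule 146): 010101101
Gen 5 (rule 165): 011110011
Gen 6 (rule 57): 010001010
Gen 7 (rule 101): 010101110
Gen 8 (rule 146): 100000101
Gen 9 (rule 165): 101110111
Gen 10 (rule 57): 011001100
Gen 11 (rule 101): 001000101

Answer: none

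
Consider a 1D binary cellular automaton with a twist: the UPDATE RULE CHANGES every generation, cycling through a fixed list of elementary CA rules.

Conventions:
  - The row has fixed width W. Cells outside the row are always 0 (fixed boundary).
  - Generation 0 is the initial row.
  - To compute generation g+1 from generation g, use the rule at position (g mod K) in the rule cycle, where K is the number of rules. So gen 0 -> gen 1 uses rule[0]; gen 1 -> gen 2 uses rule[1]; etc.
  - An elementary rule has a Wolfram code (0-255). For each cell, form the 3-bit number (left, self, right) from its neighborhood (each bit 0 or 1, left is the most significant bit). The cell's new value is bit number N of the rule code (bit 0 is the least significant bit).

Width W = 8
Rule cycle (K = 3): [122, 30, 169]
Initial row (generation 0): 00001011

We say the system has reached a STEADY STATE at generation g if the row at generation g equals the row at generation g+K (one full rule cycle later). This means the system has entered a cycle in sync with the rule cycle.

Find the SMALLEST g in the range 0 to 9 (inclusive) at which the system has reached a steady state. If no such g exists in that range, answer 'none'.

Answer: 5

Derivation:
Gen 0: 00001011
Gen 1 (rule 122): 00010111
Gen 2 (rule 30): 00110100
Gen 3 (rule 169): 10101001
Gen 4 (rule 122): 01010110
Gen 5 (rule 30): 11010101
Gen 6 (rule 169): 10101010
Gen 7 (rule 122): 01010101
Gen 8 (rule 30): 11010101
Gen 9 (rule 169): 10101010
Gen 10 (rule 122): 01010101
Gen 11 (rule 30): 11010101
Gen 12 (rule 169): 10101010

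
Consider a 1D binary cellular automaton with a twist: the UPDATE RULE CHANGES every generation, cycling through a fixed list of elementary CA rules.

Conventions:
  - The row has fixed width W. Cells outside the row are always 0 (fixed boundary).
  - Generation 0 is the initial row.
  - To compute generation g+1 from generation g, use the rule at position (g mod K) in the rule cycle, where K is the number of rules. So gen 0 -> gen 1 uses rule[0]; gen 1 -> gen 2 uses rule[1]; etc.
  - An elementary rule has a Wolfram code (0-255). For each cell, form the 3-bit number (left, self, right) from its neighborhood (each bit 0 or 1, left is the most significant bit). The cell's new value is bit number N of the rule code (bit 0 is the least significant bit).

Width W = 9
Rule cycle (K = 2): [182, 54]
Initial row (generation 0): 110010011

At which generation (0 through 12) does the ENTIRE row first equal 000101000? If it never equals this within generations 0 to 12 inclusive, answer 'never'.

Answer: 4

Derivation:
Gen 0: 110010011
Gen 1 (rule 182): 001111100
Gen 2 (rule 54): 010000010
Gen 3 (rule 182): 111000111
Gen 4 (rule 54): 000101000
Gen 5 (rule 182): 001111100
Gen 6 (rule 54): 010000010
Gen 7 (rule 182): 111000111
Gen 8 (rule 54): 000101000
Gen 9 (rule 182): 001111100
Gen 10 (rule 54): 010000010
Gen 11 (rule 182): 111000111
Gen 12 (rule 54): 000101000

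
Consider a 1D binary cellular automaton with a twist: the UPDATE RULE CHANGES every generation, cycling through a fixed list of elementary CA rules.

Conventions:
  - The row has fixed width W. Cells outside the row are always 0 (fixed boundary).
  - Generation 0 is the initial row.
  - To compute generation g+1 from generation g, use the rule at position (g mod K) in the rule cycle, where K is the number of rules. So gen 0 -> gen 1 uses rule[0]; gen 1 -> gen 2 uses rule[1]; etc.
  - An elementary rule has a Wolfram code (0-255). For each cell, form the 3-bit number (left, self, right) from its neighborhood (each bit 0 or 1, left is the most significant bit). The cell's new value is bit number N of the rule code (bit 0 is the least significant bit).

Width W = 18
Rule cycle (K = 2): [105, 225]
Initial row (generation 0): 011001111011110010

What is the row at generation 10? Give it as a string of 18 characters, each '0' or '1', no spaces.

Answer: 100111110000100111

Derivation:
Gen 0: 011001111011110010
Gen 1 (rule 105): 011001001110010000
Gen 2 (rule 225): 001000000110000111
Gen 3 (rule 105): 100011110110110101
Gen 4 (rule 225): 001001111011011010
Gen 5 (rule 105): 100001001111111100
Gen 6 (rule 225): 001100000111111101
Gen 7 (rule 105): 101101110100000110
Gen 8 (rule 225): 010110111001110010
Gen 9 (rule 105): 001111101001010000
Gen 10 (rule 225): 100111110000100111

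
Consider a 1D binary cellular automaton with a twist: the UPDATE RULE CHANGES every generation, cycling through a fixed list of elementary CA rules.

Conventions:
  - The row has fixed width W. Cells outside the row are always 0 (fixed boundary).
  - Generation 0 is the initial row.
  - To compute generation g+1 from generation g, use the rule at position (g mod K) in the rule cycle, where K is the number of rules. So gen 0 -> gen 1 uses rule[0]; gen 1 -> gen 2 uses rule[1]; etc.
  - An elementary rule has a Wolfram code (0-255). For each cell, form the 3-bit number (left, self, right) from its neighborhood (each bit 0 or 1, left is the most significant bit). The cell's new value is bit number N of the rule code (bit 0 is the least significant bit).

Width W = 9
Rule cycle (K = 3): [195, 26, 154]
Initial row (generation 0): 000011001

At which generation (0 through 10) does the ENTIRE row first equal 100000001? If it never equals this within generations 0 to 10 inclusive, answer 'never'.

Gen 0: 000011001
Gen 1 (rule 195): 111101010
Gen 2 (rule 26): 100000001
Gen 3 (rule 154): 010000010
Gen 4 (rule 195): 100111100
Gen 5 (rule 26): 011100010
Gen 6 (rule 154): 111010101
Gen 7 (rule 195): 011000000
Gen 8 (rule 26): 110100000
Gen 9 (rule 154): 100010000
Gen 10 (rule 195): 001100111

Answer: 2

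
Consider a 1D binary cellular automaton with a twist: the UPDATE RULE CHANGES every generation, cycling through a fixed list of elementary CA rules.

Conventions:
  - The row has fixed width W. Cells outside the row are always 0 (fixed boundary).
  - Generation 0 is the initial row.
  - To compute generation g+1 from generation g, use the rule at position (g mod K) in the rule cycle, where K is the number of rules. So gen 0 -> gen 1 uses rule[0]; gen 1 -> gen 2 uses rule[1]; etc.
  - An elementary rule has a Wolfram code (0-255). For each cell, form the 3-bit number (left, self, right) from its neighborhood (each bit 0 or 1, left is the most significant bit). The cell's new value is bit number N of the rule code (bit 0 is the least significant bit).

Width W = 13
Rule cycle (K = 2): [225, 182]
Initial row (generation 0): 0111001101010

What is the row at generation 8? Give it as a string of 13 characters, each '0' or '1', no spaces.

Answer: 0111110010110

Derivation:
Gen 0: 0111001101010
Gen 1 (rule 225): 0011000110100
Gen 2 (rule 182): 0100101001110
Gen 3 (rule 225): 0000010000110
Gen 4 (rule 182): 0000111001001
Gen 5 (rule 225): 1110011000000
Gen 6 (rule 182): 0101100100000
Gen 7 (rule 225): 0010100001111
Gen 8 (rule 182): 0111110010110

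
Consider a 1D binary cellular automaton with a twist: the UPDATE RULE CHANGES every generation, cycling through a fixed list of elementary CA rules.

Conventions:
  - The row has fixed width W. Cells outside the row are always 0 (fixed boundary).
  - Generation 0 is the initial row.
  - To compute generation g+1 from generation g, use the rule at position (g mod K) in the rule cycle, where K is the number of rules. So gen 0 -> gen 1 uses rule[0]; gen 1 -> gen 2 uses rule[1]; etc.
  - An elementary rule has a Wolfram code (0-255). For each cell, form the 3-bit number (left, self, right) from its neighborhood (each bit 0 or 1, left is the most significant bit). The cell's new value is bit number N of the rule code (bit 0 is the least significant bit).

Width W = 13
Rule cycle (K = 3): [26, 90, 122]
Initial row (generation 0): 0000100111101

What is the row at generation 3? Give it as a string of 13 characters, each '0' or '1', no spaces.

Gen 0: 0000100111101
Gen 1 (rule 26): 0001011100000
Gen 2 (rule 90): 0010010110000
Gen 3 (rule 122): 0101101111000

Answer: 0101101111000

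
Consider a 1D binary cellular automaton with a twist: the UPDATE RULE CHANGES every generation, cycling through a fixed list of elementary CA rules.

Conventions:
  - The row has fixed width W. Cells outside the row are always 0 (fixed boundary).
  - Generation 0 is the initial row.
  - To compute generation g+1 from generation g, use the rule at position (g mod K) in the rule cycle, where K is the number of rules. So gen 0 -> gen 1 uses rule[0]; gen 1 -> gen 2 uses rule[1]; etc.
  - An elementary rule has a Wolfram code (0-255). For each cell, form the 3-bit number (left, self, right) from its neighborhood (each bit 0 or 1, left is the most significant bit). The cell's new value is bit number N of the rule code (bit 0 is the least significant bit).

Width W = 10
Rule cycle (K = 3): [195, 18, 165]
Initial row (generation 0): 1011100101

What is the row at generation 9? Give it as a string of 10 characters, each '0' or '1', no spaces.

Gen 0: 1011100101
Gen 1 (rule 195): 0001101000
Gen 2 (rule 18): 0010000100
Gen 3 (rule 165): 1010110101
Gen 4 (rule 195): 0000010000
Gen 5 (rule 18): 0000101000
Gen 6 (rule 165): 1110111011
Gen 7 (rule 195): 0110011001
Gen 8 (rule 18): 1001100110
Gen 9 (rule 165): 1000000000

Answer: 1000000000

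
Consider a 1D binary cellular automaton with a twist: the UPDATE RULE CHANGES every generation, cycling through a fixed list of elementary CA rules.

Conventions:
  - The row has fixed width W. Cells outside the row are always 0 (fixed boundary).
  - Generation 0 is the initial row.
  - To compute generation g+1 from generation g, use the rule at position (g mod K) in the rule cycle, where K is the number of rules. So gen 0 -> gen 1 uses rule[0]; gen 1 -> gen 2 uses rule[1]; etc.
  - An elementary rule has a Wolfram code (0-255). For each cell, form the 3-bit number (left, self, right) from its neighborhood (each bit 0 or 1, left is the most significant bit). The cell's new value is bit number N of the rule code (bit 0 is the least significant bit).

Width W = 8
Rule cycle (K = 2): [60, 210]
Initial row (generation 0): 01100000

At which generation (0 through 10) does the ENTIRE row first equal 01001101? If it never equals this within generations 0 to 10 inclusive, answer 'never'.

Gen 0: 01100000
Gen 1 (rule 60): 01010000
Gen 2 (rule 210): 10001000
Gen 3 (rule 60): 11001100
Gen 4 (rule 210): 01110110
Gen 5 (rule 60): 01001101
Gen 6 (rule 210): 10110100
Gen 7 (rule 60): 11101110
Gen 8 (rule 210): 01100111
Gen 9 (rule 60): 01010100
Gen 10 (rule 210): 10000010

Answer: 5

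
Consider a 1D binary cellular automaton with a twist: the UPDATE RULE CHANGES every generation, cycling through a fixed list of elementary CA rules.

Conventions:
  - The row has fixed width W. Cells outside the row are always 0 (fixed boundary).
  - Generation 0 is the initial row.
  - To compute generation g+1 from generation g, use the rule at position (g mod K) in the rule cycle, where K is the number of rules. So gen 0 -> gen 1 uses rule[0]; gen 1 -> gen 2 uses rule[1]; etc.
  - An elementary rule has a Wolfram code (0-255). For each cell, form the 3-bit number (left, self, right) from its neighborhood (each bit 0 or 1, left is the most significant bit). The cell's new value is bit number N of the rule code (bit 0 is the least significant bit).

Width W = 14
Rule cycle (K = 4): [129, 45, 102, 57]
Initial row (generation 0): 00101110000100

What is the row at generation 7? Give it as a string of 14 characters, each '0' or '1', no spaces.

Gen 0: 00101110000100
Gen 1 (rule 129): 10000100110001
Gen 2 (rule 45): 10110100100101
Gen 3 (rule 102): 11011101101111
Gen 4 (rule 57): 10110011011000
Gen 5 (rule 129): 00000000000011
Gen 6 (rule 45): 11111111111010
Gen 7 (rule 102): 00000000001110

Answer: 00000000001110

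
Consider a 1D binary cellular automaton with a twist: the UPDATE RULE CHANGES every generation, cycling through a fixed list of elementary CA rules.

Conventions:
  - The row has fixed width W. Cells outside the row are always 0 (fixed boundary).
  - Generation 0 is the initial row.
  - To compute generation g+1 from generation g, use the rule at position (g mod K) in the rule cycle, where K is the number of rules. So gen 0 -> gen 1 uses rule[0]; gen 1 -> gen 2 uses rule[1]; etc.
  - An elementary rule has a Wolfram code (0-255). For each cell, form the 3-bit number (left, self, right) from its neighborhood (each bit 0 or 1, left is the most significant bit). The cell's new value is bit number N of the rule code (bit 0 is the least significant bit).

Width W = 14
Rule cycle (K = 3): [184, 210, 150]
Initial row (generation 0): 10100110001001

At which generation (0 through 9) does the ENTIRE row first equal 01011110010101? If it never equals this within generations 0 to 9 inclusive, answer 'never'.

Gen 0: 10100110001001
Gen 1 (rule 184): 01010101000100
Gen 2 (rule 210): 10000000101010
Gen 3 (rule 150): 11000001101011
Gen 4 (rule 184): 10100001010110
Gen 5 (rule 210): 00010010000011
Gen 6 (rule 150): 00111111000100
Gen 7 (rule 184): 00111110100010
Gen 8 (rule 210): 01011110010101
Gen 9 (rule 150): 11001101110101

Answer: 8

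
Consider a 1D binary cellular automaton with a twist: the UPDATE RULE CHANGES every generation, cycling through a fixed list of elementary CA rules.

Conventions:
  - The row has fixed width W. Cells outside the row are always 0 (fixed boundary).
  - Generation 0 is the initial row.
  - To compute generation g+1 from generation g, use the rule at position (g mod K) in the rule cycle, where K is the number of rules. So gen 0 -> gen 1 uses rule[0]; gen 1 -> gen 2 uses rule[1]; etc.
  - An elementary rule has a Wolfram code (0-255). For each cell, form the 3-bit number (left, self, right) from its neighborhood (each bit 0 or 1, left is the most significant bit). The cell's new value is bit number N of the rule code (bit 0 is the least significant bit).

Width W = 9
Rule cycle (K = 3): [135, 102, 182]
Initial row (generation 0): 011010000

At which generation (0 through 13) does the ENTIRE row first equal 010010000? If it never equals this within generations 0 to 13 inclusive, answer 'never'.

Gen 0: 011010000
Gen 1 (rule 135): 100010111
Gen 2 (rule 102): 100111001
Gen 3 (rule 182): 111010111
Gen 4 (rule 135): 010010010
Gen 5 (rule 102): 110110110
Gen 6 (rule 182): 001001001
Gen 7 (rule 135): 111011011
Gen 8 (rule 102): 001101101
Gen 9 (rule 182): 010010011
Gen 10 (rule 135): 110110100
Gen 11 (rule 102): 011011100
Gen 12 (rule 182): 100101010
Gen 13 (rule 135): 101101010

Answer: never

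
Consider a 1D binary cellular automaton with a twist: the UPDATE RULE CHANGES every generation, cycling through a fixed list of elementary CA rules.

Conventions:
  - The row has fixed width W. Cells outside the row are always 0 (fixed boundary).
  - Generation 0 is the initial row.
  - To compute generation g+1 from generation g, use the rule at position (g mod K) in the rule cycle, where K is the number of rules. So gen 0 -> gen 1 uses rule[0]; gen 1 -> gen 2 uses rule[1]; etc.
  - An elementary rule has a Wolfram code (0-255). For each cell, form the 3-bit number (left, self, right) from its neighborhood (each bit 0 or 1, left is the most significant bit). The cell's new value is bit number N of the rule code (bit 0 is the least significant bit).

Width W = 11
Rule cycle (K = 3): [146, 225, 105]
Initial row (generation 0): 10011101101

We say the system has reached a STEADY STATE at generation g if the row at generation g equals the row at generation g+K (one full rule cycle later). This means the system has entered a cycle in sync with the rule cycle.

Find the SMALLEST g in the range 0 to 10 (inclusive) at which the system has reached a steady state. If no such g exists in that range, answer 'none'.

Answer: none

Derivation:
Gen 0: 10011101101
Gen 1 (rule 146): 01101000000
Gen 2 (rule 225): 00110011111
Gen 3 (rule 105): 10110010001
Gen 4 (rule 146): 00001101010
Gen 5 (rule 225): 11100110100
Gen 6 (rule 105): 10100111001
Gen 7 (rule 146): 00011010110
Gen 8 (rule 225): 11001101010
Gen 9 (rule 105): 11001110100
Gen 10 (rule 146): 00110100010
Gen 11 (rule 225): 10011001000
Gen 12 (rule 105): 00011000011
Gen 13 (rule 146): 00100100100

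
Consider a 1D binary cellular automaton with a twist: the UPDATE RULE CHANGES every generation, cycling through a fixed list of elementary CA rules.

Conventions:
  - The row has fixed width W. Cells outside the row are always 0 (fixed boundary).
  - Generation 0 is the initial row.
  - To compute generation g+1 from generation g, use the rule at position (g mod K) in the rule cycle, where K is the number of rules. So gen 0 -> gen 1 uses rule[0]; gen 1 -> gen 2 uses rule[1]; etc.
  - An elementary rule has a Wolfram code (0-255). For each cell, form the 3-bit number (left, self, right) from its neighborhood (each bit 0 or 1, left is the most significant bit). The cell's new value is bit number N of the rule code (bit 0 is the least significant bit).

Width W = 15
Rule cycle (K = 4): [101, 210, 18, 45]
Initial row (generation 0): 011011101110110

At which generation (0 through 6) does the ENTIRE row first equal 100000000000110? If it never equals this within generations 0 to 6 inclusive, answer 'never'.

Answer: 3

Derivation:
Gen 0: 011011101110110
Gen 1 (rule 101): 001100110011010
Gen 2 (rule 210): 010111011101001
Gen 3 (rule 18): 100000000000110
Gen 4 (rule 45): 101111111110100
Gen 5 (rule 101): 110000000011101
Gen 6 (rule 210): 011000000101100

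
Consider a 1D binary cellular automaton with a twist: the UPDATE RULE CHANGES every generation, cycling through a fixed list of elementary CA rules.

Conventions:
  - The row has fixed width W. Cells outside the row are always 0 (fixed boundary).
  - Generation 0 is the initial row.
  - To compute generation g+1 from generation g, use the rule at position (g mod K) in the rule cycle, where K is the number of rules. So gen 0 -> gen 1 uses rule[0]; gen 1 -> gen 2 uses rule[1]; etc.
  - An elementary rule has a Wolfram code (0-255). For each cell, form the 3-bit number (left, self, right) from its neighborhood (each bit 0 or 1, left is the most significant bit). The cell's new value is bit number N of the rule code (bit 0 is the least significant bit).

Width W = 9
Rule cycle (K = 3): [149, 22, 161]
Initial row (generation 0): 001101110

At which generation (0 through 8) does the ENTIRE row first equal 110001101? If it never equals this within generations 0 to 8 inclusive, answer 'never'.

Gen 0: 001101110
Gen 1 (rule 149): 100000101
Gen 2 (rule 22): 110001101
Gen 3 (rule 161): 000100010
Gen 4 (rule 149): 110111011
Gen 5 (rule 22): 000000000
Gen 6 (rule 161): 111111111
Gen 7 (rule 149): 011111110
Gen 8 (rule 22): 100000001

Answer: 2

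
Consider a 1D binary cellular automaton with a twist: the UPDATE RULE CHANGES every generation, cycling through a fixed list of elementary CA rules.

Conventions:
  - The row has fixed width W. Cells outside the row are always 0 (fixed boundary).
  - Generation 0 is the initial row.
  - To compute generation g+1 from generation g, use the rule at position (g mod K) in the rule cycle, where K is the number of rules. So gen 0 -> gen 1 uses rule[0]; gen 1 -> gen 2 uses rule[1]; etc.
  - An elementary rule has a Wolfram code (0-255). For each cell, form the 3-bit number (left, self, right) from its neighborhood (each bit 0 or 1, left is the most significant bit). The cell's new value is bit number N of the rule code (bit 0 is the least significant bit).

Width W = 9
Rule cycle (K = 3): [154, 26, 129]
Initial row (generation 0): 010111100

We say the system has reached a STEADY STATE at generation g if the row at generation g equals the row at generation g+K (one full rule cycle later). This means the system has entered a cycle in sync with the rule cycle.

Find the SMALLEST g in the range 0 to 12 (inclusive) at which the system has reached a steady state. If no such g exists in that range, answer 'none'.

Answer: 8

Derivation:
Gen 0: 010111100
Gen 1 (rule 154): 100111010
Gen 2 (rule 26): 011100001
Gen 3 (rule 129): 001001100
Gen 4 (rule 154): 010111010
Gen 5 (rule 26): 100100001
Gen 6 (rule 129): 000001100
Gen 7 (rule 154): 000011010
Gen 8 (rule 26): 000110001
Gen 9 (rule 129): 110000100
Gen 10 (rule 154): 101001010
Gen 11 (rule 26): 000110001
Gen 12 (rule 129): 110000100
Gen 13 (rule 154): 101001010
Gen 14 (rule 26): 000110001
Gen 15 (rule 129): 110000100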